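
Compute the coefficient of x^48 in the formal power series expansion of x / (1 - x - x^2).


Let f(x) = sum_{k>=0} a_k x^k. Multiplying f(x) * (1 - x - x^2) = x and matching coefficients gives a_0 = 0, a_1 = 1, and a_k = a_{k-1} + a_{k-2} for k >= 2. These are the Fibonacci numbers F_k.
Iterating from F_0 = 0, F_1 = 1:
F_0=0, F_1=1, F_2=1, F_3=2, F_4=3, F_5=5, F_6=8, F_7=13, F_8=21, F_9=34, ...
F_48 = 4807526976.

4807526976


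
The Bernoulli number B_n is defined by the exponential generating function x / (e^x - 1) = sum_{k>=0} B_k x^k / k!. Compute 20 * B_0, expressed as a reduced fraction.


Bernoulli numbers can also be computed recursively via B_0 = 1 and sum_{j=0}^{m} C(m+1, j) B_j = 0 for m >= 1. Odd-index Bernoulli numbers vanish for k >= 3.
Computing B_0 = 1, so 20 * B_0 = 20 * 1 = 20.

20


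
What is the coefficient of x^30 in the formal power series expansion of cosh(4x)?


The Maclaurin series is cosh(t) = sum_{m>=0} t^(2m) / (2m)!, so substituting t = 4x, only even powers of x are nonzero, with coefficient of x^(2m) equal to 4^(2m) / (2m)!.
For x^30 the coefficient is 4^30/30! = 1152921504606846976/265252859812191058636308480000000 = 17179869184/3952575621190533915703125.

17179869184/3952575621190533915703125


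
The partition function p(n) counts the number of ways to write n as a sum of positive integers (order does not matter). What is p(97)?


Using the generating function prod_{k>=1} 1/(1-x^k), we compute p(97).
By dynamic programming over parts 1 through 97:
p(97) = 133230930

133230930


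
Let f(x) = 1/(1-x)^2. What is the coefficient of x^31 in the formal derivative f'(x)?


Differentiate: d/dx [ 1/(1-x)^r ] = r / (1-x)^(r+1).
Here r = 2, so f'(x) = 2 / (1-x)^3.
The expansion of 1/(1-x)^(r+1) has coefficient of x^n equal to C(n+r, r).
So the coefficient of x^31 in f'(x) is
2 * C(33, 2) = 2 * 528 = 1056

1056


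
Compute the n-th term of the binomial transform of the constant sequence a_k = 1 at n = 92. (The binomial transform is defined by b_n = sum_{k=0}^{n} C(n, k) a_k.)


With a_k = 1 for all k, b_n = sum_{k=0}^{n} C(n, k) = 2^n by the binomial theorem.
For n = 92: 2^92 = 4951760157141521099596496896.

4951760157141521099596496896


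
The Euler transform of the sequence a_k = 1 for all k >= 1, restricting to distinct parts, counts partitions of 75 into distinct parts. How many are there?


Partitions of 75 into distinct parts can be computed via generating function.
Product (1+x)(1+x^2)(1+x^3)...
The coefficient of x^75 = 48446

48446


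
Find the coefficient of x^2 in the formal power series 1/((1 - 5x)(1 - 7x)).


By partial fractions or Cauchy convolution:
The coefficient equals sum_{k=0}^{2} 5^k * 7^(2-k).
= 109

109


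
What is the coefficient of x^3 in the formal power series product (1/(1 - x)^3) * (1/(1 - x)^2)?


Combine the factors: (1/(1 - x)^3) * (1/(1 - x)^2) = 1/(1 - x)^5.
Then use 1/(1 - x)^r = sum_{k>=0} C(k + r - 1, r - 1) x^k with r = 5 and k = 3:
C(7, 4) = 35.

35


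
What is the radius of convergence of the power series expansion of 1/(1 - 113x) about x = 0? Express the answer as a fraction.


Expanding 1/(1 - 113x) = sum_{k>=0} 113^k x^k, the series converges when |113x| < 1, i.e., |x| < 1/113.
So the radius of convergence is 1/113 = 1/113.

1/113


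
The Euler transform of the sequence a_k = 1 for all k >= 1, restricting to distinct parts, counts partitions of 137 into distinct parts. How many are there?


Partitions of 137 into distinct parts can be computed via generating function.
Product (1+x)(1+x^2)(1+x^3)...
The coefficient of x^137 = 7755776

7755776


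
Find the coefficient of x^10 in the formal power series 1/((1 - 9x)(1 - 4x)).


By partial fractions or Cauchy convolution:
The coefficient equals sum_{k=0}^{10} 9^k * 4^(10-k).
= 6275373061

6275373061


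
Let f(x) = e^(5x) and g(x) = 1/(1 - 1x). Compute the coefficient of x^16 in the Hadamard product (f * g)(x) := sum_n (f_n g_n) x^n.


Expanding: f_k = 5^k/k! (from e^(5x)) and g_k = 1^k (from 1/(1 - 1x)). So the Hadamard coefficient (f * g)_k = 5^k 1^k / k! = (5)^k / k!.
For k = 16: 5^16/16! = 152587890625/20922789888000 = 1220703125/167382319104.

1220703125/167382319104


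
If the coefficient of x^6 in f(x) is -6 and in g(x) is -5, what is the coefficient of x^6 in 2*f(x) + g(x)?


Scalar multiplication scales coefficients: 2 * -6 = -12.
Then add the g coefficient: -12 + -5
= -17

-17


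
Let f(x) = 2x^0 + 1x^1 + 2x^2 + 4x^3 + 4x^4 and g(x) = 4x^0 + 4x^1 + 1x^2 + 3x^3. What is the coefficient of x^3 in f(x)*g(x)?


Cauchy product at x^3:
2*3 + 1*1 + 2*4 + 4*4
= 31

31


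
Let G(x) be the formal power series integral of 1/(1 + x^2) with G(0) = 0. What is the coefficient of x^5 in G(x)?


1/(1 + x^2) = sum_{j>=0} (-1)^j x^(2j). Integrating termwise with G(0) = 0:
G(x) = sum_{j>=0} (-1)^j x^(2j+1) / (2j+1) = arctan(x).
Only odd powers are nonzero. For x^5 write 5 = 2*2 + 1, giving
(-1)^2 / 5 = 1/5 = 1/5.

1/5


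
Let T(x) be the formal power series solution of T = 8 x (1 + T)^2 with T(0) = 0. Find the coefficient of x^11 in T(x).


Apply the Lagrange inversion formula: if T = 8 x * phi(T) with phi(t) = (1 + t)^2, then [x^n] T = 8^n * (1/n) [t^(n-1)] phi(t)^n = 8^n * (1/n) [t^(n-1)] (1 + t)^(2n) = 8^n * (1/n) C(2n, n-1).
Using the identity C(2n, n-1) = C(2n, n) * n / (n+1), the unscaled factor equals C(2n, n) / (n+1) = C_n, the n-th Catalan number.
For n = 11: C_11 = C(22, 11) / 12 = 705432/12 = 58786.
With the 8^11 = 8589934592 factor, the coefficient is 8589934592 * 58786 = 504967894925312.

504967894925312


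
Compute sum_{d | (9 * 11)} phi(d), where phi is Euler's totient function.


First, 9 * 11 = 99. One classical identity is sum_{d | n} phi(d) = n (each k in [1, n] has a unique gcd with n, and among the k's with gcd(k, n) = n/d there are phi(d) of them). So the sum equals 99. We also verify directly:
Divisors of 99: 1, 3, 9, 11, 33, 99.
phi values: 1, 2, 6, 10, 20, 60.
Sum = 99.

99


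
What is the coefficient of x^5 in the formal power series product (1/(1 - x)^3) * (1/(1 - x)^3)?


Combine the factors: (1/(1 - x)^3) * (1/(1 - x)^3) = 1/(1 - x)^6.
Then use 1/(1 - x)^r = sum_{k>=0} C(k + r - 1, r - 1) x^k with r = 6 and k = 5:
C(10, 5) = 252.

252


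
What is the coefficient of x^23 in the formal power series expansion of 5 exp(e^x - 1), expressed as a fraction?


exp(e^x - 1) is the exponential generating function for the Bell numbers Bell_k: exp(e^x - 1) = sum_{k>=0} Bell_k x^k / k!.
So the coefficient of x^23 in 5 exp(e^x - 1) is 5 Bell_23 / 23!.
Computing: Bell_23 = 44152005855084346 and 23! = 25852016738884976640000, giving
5 * 44152005855084346/25852016738884976640000 = 22076002927542173/2585201673888497664000.

22076002927542173/2585201673888497664000


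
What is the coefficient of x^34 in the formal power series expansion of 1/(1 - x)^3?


The negative binomial / multiset identity is
1/(1 - x)^r = sum_{k>=0} C(k + r - 1, r - 1) x^k.
Here r = 3 and k = 34, so the coefficient is
C(34 + 2, 2) = C(36, 2)
= 630

630


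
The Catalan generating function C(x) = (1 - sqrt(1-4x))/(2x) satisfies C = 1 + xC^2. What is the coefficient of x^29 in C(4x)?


Substituting x -> 4x scales the n-th coefficient by 4^n, so [x^29] C(4x) = 4^29 * C_29.
C_29 = C(2*29, 29)/(30) = 30067266499541040/30 = 1002242216651368.
So 4^29 * 1002242216651368 = 288230376151711744 * 1002242216651368 = 288876651100549174152972879265792.

288876651100549174152972879265792


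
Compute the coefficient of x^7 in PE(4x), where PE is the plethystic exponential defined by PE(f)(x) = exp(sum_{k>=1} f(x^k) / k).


With f(x) = 4x, the exponent is sum_{k>=1} 4 x^k / k = 4 * (-ln(1 - x)). Exponentiating:
PE(4x) = exp(-4 ln(1 - x)) = 1/(1 - x)^4.
By the negative binomial expansion, [x^n] 1/(1 - x)^4 = C(n + 3, 3).
For n = 7: C(10, 3) = 120.

120


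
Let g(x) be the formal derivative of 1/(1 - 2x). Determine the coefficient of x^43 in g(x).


Differentiate termwise: d/dx sum_{k>=0} 2^k x^k = sum_{k>=1} k 2^k x^(k-1) = sum_{j>=0} (j+1) 2^(j+1) x^j.
Equivalently, d/dx [1/(1 - 2x)] = 2/(1 - 2x)^2.
For j = 43: 44 * 2^44 = 44 * 17592186044416 = 774056185954304.

774056185954304


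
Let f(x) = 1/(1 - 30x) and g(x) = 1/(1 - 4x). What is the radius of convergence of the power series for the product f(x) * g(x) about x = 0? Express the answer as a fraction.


The radius of 1/(1 - 30x) is 1/30 (nearest singularity at x = 1/30), and the radius of 1/(1 - 4x) is 1/4.
The product f(x)*g(x) = 1/((1 - 30x)(1 - 4x)) has singularities at both 1/30 and 1/4, so its radius of convergence is the distance to the nearest one:
min(1/30, 1/4) = 1/30.

1/30


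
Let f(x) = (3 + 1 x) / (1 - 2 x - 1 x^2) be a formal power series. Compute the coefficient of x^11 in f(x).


Write f(x) = sum_{k>=0} a_k x^k. Multiplying both sides by 1 - 2 x - 1 x^2 gives
(1 - 2 x - 1 x^2) sum_{k>=0} a_k x^k = 3 + 1 x.
Matching coefficients:
 x^0: a_0 = 3
 x^1: a_1 - 2 a_0 = 1  =>  a_1 = 2*3 + 1 = 7
 x^k (k >= 2): a_k = 2 a_{k-1} + 1 a_{k-2}.
Iterating: a_2 = 17, a_3 = 41, a_4 = 99, a_5 = 239, a_6 = 577, a_7 = 1393, a_8 = 3363, a_9 = 8119, a_10 = 19601, a_11 = 47321.
So the coefficient of x^11 is 47321.

47321


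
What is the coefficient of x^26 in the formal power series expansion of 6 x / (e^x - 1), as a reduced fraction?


The exponential generating function for Bernoulli numbers is
x / (e^x - 1) = sum_{k>=0} B_k x^k / k!.
So the coefficient of x^26 in 6 x / (e^x - 1) is 6 B_26 / 26!.
Computing: B_26 = 8553103/6, 26! = 403291461126605635584000000, giving
6 * 8553103/6 / 403291461126605635584000000 = 657931/31022420086661971968000000.

657931/31022420086661971968000000


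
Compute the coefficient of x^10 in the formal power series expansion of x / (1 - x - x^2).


Let f(x) = sum_{k>=0} a_k x^k. Multiplying f(x) * (1 - x - x^2) = x and matching coefficients gives a_0 = 0, a_1 = 1, and a_k = a_{k-1} + a_{k-2} for k >= 2. These are the Fibonacci numbers F_k.
Iterating from F_0 = 0, F_1 = 1:
F_0=0, F_1=1, F_2=1, F_3=2, F_4=3, F_5=5, F_6=8, F_7=13, F_8=21, F_9=34, ...
F_10 = 55.

55


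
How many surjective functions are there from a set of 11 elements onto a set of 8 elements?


By inclusion-exclusion on which target elements are missed, the number of surjections from an n-set onto a k-set is
surj(n, k) = sum_{j=0}^{k} (-1)^j C(k, j) (k - j)^n.
Equivalently surj(n, k) = k! * S(n, k), where S(n, k) is the Stirling number of the second kind.
For n = 11, k = 8:
S(11, 8) = 11880, so
surj = 8! * 11880 = 40320 * 11880 = 479001600.

479001600


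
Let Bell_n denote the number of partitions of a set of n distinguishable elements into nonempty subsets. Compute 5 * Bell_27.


Bell_27 can be computed from the Bell triangle or from Dobinski's identity Bell_n = (1/e) * sum_{k>=0} k^n / k!.
Computing Bell_27 = 545717047936059989389.
Then 5 * 545717047936059989389 = 2728585239680299946945.

2728585239680299946945


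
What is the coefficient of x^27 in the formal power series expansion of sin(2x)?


The Maclaurin series is sin(t) = sum_{k>=0} (-1)^k t^(2k+1) / (2k+1)!, so substituting t = 2x, only odd powers of x are nonzero, with coefficient of x^(2k+1) equal to (-1)^k 2^(2k+1) / (2k+1)!.
Write 27 = 2*13 + 1, giving the coefficient (-1)^13 * 2^27 / 27! = -134217728/10888869450418352160768000000 = -16/1298054391195577640625.

-16/1298054391195577640625


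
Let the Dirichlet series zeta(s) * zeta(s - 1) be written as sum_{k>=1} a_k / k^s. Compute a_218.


Convolution gives a_k = sum_{d | k} d * 1 = sum_{d | k} d = sigma(k), the sum of positive divisors of k.
For k = 218, the divisors are 1, 2, 109, 218, so
sigma(218) = 1 + 2 + 109 + 218 = 330.

330


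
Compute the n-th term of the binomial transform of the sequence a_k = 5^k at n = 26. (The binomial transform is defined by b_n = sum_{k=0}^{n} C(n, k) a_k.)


With a_k = 5^k, b_n = sum_{k=0}^{n} C(n, k) 5^k = (1 + 5)^n by the binomial theorem.
For n = 26: (1 + 5)^26 = 6^26 = 170581728179578208256.

170581728179578208256


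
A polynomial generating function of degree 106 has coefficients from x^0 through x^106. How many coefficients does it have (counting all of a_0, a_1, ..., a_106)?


A polynomial of degree 106 takes the form a_0 + a_1 x + ... + a_106 x^106.
The number of coefficients is 106 + 1 = 107.

107


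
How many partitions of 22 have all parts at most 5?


Using the generating function (1-x)^(-1)(1-x^2)^(-1)...(1-x^5)^(-1),
the coefficient of x^22 counts these restricted partitions.
Result = 255

255


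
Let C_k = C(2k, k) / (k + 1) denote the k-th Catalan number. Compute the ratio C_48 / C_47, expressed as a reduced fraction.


Using C_k = (2k)! / (k! (k+1)!), the ratio C_{k+1}/C_k simplifies to
C_{k+1}/C_k = [(2k+2)! / ((k+1)! (k+2)!)] * [k! (k+1)! / (2k)!]
 = (2k+2)(2k+1) / ((k+1)(k+2)) = 2(2k+1) / (k+2).
For k = 47: 2(2*47 + 1) / (47 + 2) = 190/49 = 190/49.

190/49


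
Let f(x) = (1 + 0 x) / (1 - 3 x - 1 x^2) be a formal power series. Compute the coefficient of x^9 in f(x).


Write f(x) = sum_{k>=0} a_k x^k. Multiplying both sides by 1 - 3 x - 1 x^2 gives
(1 - 3 x - 1 x^2) sum_{k>=0} a_k x^k = 1 + 0 x.
Matching coefficients:
 x^0: a_0 = 1
 x^1: a_1 - 3 a_0 = 0  =>  a_1 = 3*1 + 0 = 3
 x^k (k >= 2): a_k = 3 a_{k-1} + 1 a_{k-2}.
Iterating: a_2 = 10, a_3 = 33, a_4 = 109, a_5 = 360, a_6 = 1189, a_7 = 3927, a_8 = 12970, a_9 = 42837.
So the coefficient of x^9 is 42837.

42837


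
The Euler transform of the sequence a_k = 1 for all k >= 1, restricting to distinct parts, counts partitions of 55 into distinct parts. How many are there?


Partitions of 55 into distinct parts can be computed via generating function.
Product (1+x)(1+x^2)(1+x^3)...
The coefficient of x^55 = 6378

6378


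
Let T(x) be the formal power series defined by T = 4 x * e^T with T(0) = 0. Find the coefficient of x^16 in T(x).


Apply the Lagrange inversion formula: if T = 4 x * phi(T) with phi(t) = e^t, then
[x^n] T = 4^n * (1/n) [t^(n-1)] phi(t)^n = 4^n * (1/n) [t^(n-1)] e^(n t) = 4^n * (1/n) * n^(n-1) / (n-1)! = 4^n * n^(n-1) / n!.
When c = 1 this is the Cayley count of rooted labeled trees on n vertices, divided by n!.
For n = 16: 4^16 * 16^15 / 16! = 4294967296 * 1152921504606846976/20922789888000 = 151115727451828646838272/638512875.

151115727451828646838272/638512875


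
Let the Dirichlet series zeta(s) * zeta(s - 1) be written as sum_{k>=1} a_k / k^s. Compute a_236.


Convolution gives a_k = sum_{d | k} d * 1 = sum_{d | k} d = sigma(k), the sum of positive divisors of k.
For k = 236, the divisors are 1, 2, 4, 59, 118, 236, so
sigma(236) = 1 + 2 + 4 + 59 + 118 + 236 = 420.

420


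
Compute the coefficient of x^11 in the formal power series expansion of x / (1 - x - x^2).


Let f(x) = sum_{k>=0} a_k x^k. Multiplying f(x) * (1 - x - x^2) = x and matching coefficients gives a_0 = 0, a_1 = 1, and a_k = a_{k-1} + a_{k-2} for k >= 2. These are the Fibonacci numbers F_k.
Iterating from F_0 = 0, F_1 = 1:
F_0=0, F_1=1, F_2=1, F_3=2, F_4=3, F_5=5, F_6=8, F_7=13, F_8=21, F_9=34, ...
F_11 = 89.

89


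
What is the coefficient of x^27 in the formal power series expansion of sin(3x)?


The Maclaurin series is sin(t) = sum_{k>=0} (-1)^k t^(2k+1) / (2k+1)!, so substituting t = 3x, only odd powers of x are nonzero, with coefficient of x^(2k+1) equal to (-1)^k 3^(2k+1) / (2k+1)!.
Write 27 = 2*13 + 1, giving the coefficient (-1)^13 * 3^27 / 27! = -7625597484987/10888869450418352160768000000 = -4782969/6829776306569216000000.

-4782969/6829776306569216000000


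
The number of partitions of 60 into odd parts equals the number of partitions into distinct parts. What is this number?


Computing partitions of 60 into odd parts (1, 3, 5, ...):
Using the generating function prod_{k>=0} 1/(1-x^(2k+1)),
the count is 10880

10880


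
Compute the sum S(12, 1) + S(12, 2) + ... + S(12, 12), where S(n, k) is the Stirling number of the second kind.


By definition, S(n, k) counts partitions of an n-set into exactly k nonempty blocks.
Computing row n = 12 for k = 1..12:
S(12, k): 1, 2047, 86526, 611501, 1379400, 1323652, 627396, 159027, 22275, 1705, 66, 1
Sum = 4213597. (This equals Bell_12 since the sum runs over all k.)

4213597


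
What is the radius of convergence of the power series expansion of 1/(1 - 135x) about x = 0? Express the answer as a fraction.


Expanding 1/(1 - 135x) = sum_{k>=0} 135^k x^k, the series converges when |135x| < 1, i.e., |x| < 1/135.
So the radius of convergence is 1/135 = 1/135.

1/135


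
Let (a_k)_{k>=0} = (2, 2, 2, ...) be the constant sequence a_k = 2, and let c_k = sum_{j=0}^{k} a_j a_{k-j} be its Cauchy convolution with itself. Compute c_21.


Since a_j = 2 for all j >= 0, the convolution sum becomes
c_k = sum_{j=0}^{k} 2 * 2 = 4 * (k + 1).
Equivalently, the generating function of (a_k) is 2/(1 - x) and its square is 4/(1 - x)^2 = sum_{k>=0} 4(k + 1) x^k.
For k = 21: 4 * 22 = 88.

88


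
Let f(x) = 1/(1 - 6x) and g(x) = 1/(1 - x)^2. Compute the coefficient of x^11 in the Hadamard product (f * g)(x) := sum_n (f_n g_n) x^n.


f has coefficients f_k = 6^k. For g = 1/(1 - x)^2 the coefficient is g_k = C(k + 1, 1) = k + 1. The Hadamard coefficient is (f * g)_k = 6^k * (k + 1).
For k = 11: 6^11 * 12 = 362797056 * 12 = 4353564672.

4353564672


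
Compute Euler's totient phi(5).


phi(n) counts integers in [1, n] coprime to n. Using the multiplicative formula phi(n) = n * prod_{p | n} (1 - 1/p):
5 = 5, so
phi(5) = 5 * (1 - 1/5) = 4.

4


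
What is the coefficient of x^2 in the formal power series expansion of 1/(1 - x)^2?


The expansion 1/(1 - x)^r = sum_{k>=0} C(k + r - 1, r - 1) x^k follows from the multiset / negative-binomial theorem (or from repeated differentiation of the geometric series).
For r = 2 and k = 2:
C(3, 1) = 6 / (1 * 2) = 3.

3


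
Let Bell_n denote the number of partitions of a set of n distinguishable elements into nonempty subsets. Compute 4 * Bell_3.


Bell_3 can be computed from the Bell triangle or from Dobinski's identity Bell_n = (1/e) * sum_{k>=0} k^n / k!.
Computing Bell_3 = 5.
Then 4 * 5 = 20.

20


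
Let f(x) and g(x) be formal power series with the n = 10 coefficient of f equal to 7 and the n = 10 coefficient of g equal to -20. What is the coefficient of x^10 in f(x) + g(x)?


Addition of formal power series is termwise.
The coefficient of x^10 in f + g = 7 + -20
= -13

-13


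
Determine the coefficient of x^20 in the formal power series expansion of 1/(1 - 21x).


The geometric series identity gives 1/(1 - c x) = sum_{k>=0} c^k x^k, so the coefficient of x^k is c^k.
Here c = 21 and k = 20.
Computing: 21^20 = 278218429446951548637196401

278218429446951548637196401


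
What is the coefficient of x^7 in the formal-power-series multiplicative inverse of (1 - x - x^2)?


Let the inverse be f(x) = sum_{k>=0} a_k x^k. From f(x) * (1 - x - x^2) = 1 and matching coefficients:
 x^0: a_0 = 1.
 x^1: a_1 - a_0 = 0, so a_1 = 1.
 x^k (k >= 2): a_k - a_{k-1} - a_{k-2} = 0, i.e. a_k = a_{k-1} + a_{k-2}.
This is the Fibonacci-type recurrence shifted so that a_0 = a_1 = 1.
Iterating: a_0=1, a_1=1, a_2=2, a_3=3, a_4=5, a_5=8, a_6=13, a_7=21
a_7 = 21.

21


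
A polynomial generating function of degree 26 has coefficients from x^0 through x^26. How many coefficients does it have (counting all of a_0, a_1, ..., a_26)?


A polynomial of degree 26 takes the form a_0 + a_1 x + ... + a_26 x^26.
The number of coefficients is 26 + 1 = 27.

27


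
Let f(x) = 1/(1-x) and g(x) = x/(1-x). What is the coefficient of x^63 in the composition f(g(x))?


First simplify the composition: f(g(x)) = 1/(1 - x/(1-x)) = (1-x)/((1-x) - x) = (1-x)/(1-2x).
Now extract the coefficient. Write (1-x)/(1-2x) = 1/(1-2x) - x/(1-2x).
The coefficient of x^n in 1/(1-2x) is 2^n, and in x/(1-2x) is 2^(n-1) (for n >= 1).
So the coefficient of x^63 is 2^63 - 2^62 = 9223372036854775808 - 4611686018427387904 = 4611686018427387904.

4611686018427387904


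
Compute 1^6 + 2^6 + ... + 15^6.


This power sum has a closed form given by Faulhaber's formula
sum_{k=1}^{m} k^p = (1 / (p + 1)) * sum_{j=0}^{p} C(p + 1, j) B_j m^(p + 1 - j),
but for small m direct computation is fastest:
1 + 64 + 729 + 4096 + 15625 + 46656 + 117649 + 262144 + 531441 + 1000000 + 1771561 + 2985984 + 4826809 + 7529536 + 11390625 = 30482920.

30482920


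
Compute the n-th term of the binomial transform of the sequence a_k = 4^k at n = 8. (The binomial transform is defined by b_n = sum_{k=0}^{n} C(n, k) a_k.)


With a_k = 4^k, b_n = sum_{k=0}^{n} C(n, k) 4^k = (1 + 4)^n by the binomial theorem.
For n = 8: (1 + 4)^8 = 5^8 = 390625.

390625


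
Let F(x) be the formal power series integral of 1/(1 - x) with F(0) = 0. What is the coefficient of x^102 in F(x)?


1/(1 - x) = sum_{k>=0} x^k. Integrating termwise and using F(0) = 0 gives
F(x) = sum_{k>=0} x^(k+1) / (k+1) = sum_{m>=1} x^m / m = -ln(1 - x).
So the coefficient of x^102 is 1/102 = 1/102.

1/102


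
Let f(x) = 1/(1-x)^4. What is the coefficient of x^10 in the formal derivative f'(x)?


Differentiate: d/dx [ 1/(1-x)^r ] = r / (1-x)^(r+1).
Here r = 4, so f'(x) = 4 / (1-x)^5.
The expansion of 1/(1-x)^(r+1) has coefficient of x^n equal to C(n+r, r).
So the coefficient of x^10 in f'(x) is
4 * C(14, 4) = 4 * 1001 = 4004

4004


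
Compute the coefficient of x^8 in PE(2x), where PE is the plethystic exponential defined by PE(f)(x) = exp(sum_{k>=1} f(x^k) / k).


With f(x) = 2x, the exponent is sum_{k>=1} 2 x^k / k = 2 * (-ln(1 - x)). Exponentiating:
PE(2x) = exp(-2 ln(1 - x)) = 1/(1 - x)^2.
By the negative binomial expansion, [x^n] 1/(1 - x)^2 = C(n + 1, 1).
For n = 8: C(9, 1) = 9.

9


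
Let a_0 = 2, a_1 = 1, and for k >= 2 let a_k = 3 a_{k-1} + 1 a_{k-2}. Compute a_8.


Iterating the recurrence forward:
a_0 = 2
a_1 = 1
a_2 = 3*1 + 1*2 = 5
a_3 = 3*5 + 1*1 = 16
a_4 = 3*16 + 1*5 = 53
a_5 = 3*53 + 1*16 = 175
a_6 = 3*175 + 1*53 = 578
a_7 = 3*578 + 1*175 = 1909
a_8 = 3*1909 + 1*578 = 6305
So a_8 = 6305.

6305


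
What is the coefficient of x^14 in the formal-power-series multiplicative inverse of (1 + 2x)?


The inverse is 1/(1 + 2x). Apply the geometric identity 1/(1 - y) = sum_{k>=0} y^k with y = -2x:
1/(1 + 2x) = sum_{k>=0} (-2)^k x^k.
So the coefficient of x^14 is (-2)^14 = 16384.

16384


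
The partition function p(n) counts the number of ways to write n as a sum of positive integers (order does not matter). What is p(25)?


Using the generating function prod_{k>=1} 1/(1-x^k), we compute p(25).
By dynamic programming over parts 1 through 25:
p(25) = 1958

1958


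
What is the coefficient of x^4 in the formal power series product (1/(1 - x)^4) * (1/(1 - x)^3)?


Combine the factors: (1/(1 - x)^4) * (1/(1 - x)^3) = 1/(1 - x)^7.
Then use 1/(1 - x)^r = sum_{k>=0} C(k + r - 1, r - 1) x^k with r = 7 and k = 4:
C(10, 6) = 210.

210


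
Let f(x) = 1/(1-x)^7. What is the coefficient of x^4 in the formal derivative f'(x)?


Differentiate: d/dx [ 1/(1-x)^r ] = r / (1-x)^(r+1).
Here r = 7, so f'(x) = 7 / (1-x)^8.
The expansion of 1/(1-x)^(r+1) has coefficient of x^n equal to C(n+r, r).
So the coefficient of x^4 in f'(x) is
7 * C(11, 7) = 7 * 330 = 2310

2310


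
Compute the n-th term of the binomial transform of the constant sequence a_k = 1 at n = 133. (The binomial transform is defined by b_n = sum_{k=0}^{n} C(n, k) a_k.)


With a_k = 1 for all k, b_n = sum_{k=0}^{n} C(n, k) = 2^n by the binomial theorem.
For n = 133: 2^133 = 10889035741470030830827987437816582766592.

10889035741470030830827987437816582766592


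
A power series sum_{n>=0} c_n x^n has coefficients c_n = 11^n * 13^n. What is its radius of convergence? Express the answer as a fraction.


By the root test (Cauchy-Hadamard), the radius is R = 1 / limsup_n |c_n|^(1/n).
Here |c_n|^(1/n) = (11^n * 13^n)^(1/n) = 11 * 13 = 143 for all n.
So R = 1/143 = 1/143.

1/143


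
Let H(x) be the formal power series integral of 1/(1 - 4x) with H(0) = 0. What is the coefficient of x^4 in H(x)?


1/(1 - 4x) = sum_{k>=0} 4^k x^k. Integrating termwise with H(0) = 0:
H(x) = sum_{k>=0} 4^k x^(k+1) / (k+1) = sum_{m>=1} 4^(m-1) x^m / m.
For m = 4: 4^3/4 = 64/4 = 16.

16


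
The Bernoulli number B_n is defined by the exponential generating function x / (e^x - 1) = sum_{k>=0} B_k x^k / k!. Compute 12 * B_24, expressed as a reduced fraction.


Bernoulli numbers can also be computed recursively via B_0 = 1 and sum_{j=0}^{m} C(m+1, j) B_j = 0 for m >= 1. Odd-index Bernoulli numbers vanish for k >= 3.
Computing B_24 = -236364091/2730, so 12 * B_24 = 12 * -236364091/2730 = -472728182/455.

-472728182/455


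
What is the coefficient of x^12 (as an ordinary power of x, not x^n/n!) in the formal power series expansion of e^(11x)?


The exponential series is e^y = sum_{k>=0} y^k / k!. Substituting y = 11x gives
e^(11x) = sum_{k>=0} 11^k x^k / k!.
So the coefficient of x^n is a^n/n! with a = 11, n = 12:
11^12 / 12! = 3138428376721/479001600 = 285311670611/43545600

285311670611/43545600


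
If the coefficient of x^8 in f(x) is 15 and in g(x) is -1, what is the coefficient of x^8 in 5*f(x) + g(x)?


Scalar multiplication scales coefficients: 5 * 15 = 75.
Then add the g coefficient: 75 + -1
= 74

74


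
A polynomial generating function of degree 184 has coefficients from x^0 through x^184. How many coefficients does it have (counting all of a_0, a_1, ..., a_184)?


A polynomial of degree 184 takes the form a_0 + a_1 x + ... + a_184 x^184.
The number of coefficients is 184 + 1 = 185.

185


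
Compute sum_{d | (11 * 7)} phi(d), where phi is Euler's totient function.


First, 11 * 7 = 77. One classical identity is sum_{d | n} phi(d) = n (each k in [1, n] has a unique gcd with n, and among the k's with gcd(k, n) = n/d there are phi(d) of them). So the sum equals 77. We also verify directly:
Divisors of 77: 1, 7, 11, 77.
phi values: 1, 6, 10, 60.
Sum = 77.

77


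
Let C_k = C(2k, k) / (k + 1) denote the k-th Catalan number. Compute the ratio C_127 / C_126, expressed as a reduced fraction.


Using C_k = (2k)! / (k! (k+1)!), the ratio C_{k+1}/C_k simplifies to
C_{k+1}/C_k = [(2k+2)! / ((k+1)! (k+2)!)] * [k! (k+1)! / (2k)!]
 = (2k+2)(2k+1) / ((k+1)(k+2)) = 2(2k+1) / (k+2).
For k = 126: 2(2*126 + 1) / (126 + 2) = 506/128 = 253/64.

253/64


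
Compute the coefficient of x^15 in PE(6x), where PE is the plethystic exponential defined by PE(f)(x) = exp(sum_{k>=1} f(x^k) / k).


With f(x) = 6x, the exponent is sum_{k>=1} 6 x^k / k = 6 * (-ln(1 - x)). Exponentiating:
PE(6x) = exp(-6 ln(1 - x)) = 1/(1 - x)^6.
By the negative binomial expansion, [x^n] 1/(1 - x)^6 = C(n + 5, 5).
For n = 15: C(20, 5) = 15504.

15504


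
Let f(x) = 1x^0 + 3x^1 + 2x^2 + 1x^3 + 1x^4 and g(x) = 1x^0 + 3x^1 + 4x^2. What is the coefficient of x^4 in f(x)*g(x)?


Cauchy product at x^4:
2*4 + 1*3 + 1*1
= 12

12


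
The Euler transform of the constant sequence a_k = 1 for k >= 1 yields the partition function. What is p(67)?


The Euler transform converts the sequence a_k = 1 into the number of integer partitions.
Using the recurrence or dynamic programming:
p(67) = 2679689

2679689


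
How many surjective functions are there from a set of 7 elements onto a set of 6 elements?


By inclusion-exclusion on which target elements are missed, the number of surjections from an n-set onto a k-set is
surj(n, k) = sum_{j=0}^{k} (-1)^j C(k, j) (k - j)^n.
Equivalently surj(n, k) = k! * S(n, k), where S(n, k) is the Stirling number of the second kind.
For n = 7, k = 6:
S(7, 6) = 21, so
surj = 6! * 21 = 720 * 21 = 15120.

15120


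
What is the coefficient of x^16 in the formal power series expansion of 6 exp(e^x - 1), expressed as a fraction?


exp(e^x - 1) is the exponential generating function for the Bell numbers Bell_k: exp(e^x - 1) = sum_{k>=0} Bell_k x^k / k!.
So the coefficient of x^16 in 6 exp(e^x - 1) is 6 Bell_16 / 16!.
Computing: Bell_16 = 10480142147 and 16! = 20922789888000, giving
6 * 10480142147/20922789888000 = 10480142147/3487131648000.

10480142147/3487131648000


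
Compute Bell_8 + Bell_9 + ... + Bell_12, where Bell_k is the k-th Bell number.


Recall Bell_k counts set partitions of a k-set (with Bell_0 = 1 by convention).
Bell_8 through Bell_12: 4140, 21147, 115975, 678570, 4213597
Sum = 4140 + 21147 + 115975 + 678570 + 4213597 = 5033429.

5033429


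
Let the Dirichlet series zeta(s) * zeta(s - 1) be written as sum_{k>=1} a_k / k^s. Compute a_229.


Convolution gives a_k = sum_{d | k} d * 1 = sum_{d | k} d = sigma(k), the sum of positive divisors of k.
For k = 229, the divisors are 1, 229, so
sigma(229) = 1 + 229 = 230.

230


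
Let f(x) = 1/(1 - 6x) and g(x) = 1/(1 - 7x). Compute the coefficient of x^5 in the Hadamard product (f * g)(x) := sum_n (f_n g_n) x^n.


f has coefficients f_k = 6^k and g has coefficients g_k = 7^k, so the Hadamard product has coefficient (f*g)_k = 6^k * 7^k = 42^k.
For k = 5: 42^5 = 130691232.

130691232


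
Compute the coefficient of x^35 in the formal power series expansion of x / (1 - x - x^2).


Let f(x) = sum_{k>=0} a_k x^k. Multiplying f(x) * (1 - x - x^2) = x and matching coefficients gives a_0 = 0, a_1 = 1, and a_k = a_{k-1} + a_{k-2} for k >= 2. These are the Fibonacci numbers F_k.
Iterating from F_0 = 0, F_1 = 1:
F_0=0, F_1=1, F_2=1, F_3=2, F_4=3, F_5=5, F_6=8, F_7=13, F_8=21, F_9=34, ...
F_35 = 9227465.

9227465


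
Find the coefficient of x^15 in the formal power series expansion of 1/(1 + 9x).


Write 1/(1 + c x) = 1/(1 - (-c) x) and apply the geometric-series identity
1/(1 - y) = sum_{k>=0} y^k to get 1/(1 + c x) = sum_{k>=0} (-c)^k x^k.
So the coefficient of x^k is (-c)^k = (-1)^k * c^k.
Here c = 9 and k = 15:
(-9)^15 = -1 * 205891132094649 = -205891132094649

-205891132094649


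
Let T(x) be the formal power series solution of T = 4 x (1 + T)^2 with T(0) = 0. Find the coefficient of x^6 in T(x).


Apply the Lagrange inversion formula: if T = 4 x * phi(T) with phi(t) = (1 + t)^2, then [x^n] T = 4^n * (1/n) [t^(n-1)] phi(t)^n = 4^n * (1/n) [t^(n-1)] (1 + t)^(2n) = 4^n * (1/n) C(2n, n-1).
Using the identity C(2n, n-1) = C(2n, n) * n / (n+1), the unscaled factor equals C(2n, n) / (n+1) = C_n, the n-th Catalan number.
For n = 6: C_6 = C(12, 6) / 7 = 924/7 = 132.
With the 4^6 = 4096 factor, the coefficient is 4096 * 132 = 540672.

540672


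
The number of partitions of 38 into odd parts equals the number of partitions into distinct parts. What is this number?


Computing partitions of 38 into odd parts (1, 3, 5, ...):
Using the generating function prod_{k>=0} 1/(1-x^(2k+1)),
the count is 864

864


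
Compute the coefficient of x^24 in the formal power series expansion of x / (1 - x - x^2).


Let f(x) = sum_{k>=0} a_k x^k. Multiplying f(x) * (1 - x - x^2) = x and matching coefficients gives a_0 = 0, a_1 = 1, and a_k = a_{k-1} + a_{k-2} for k >= 2. These are the Fibonacci numbers F_k.
Iterating from F_0 = 0, F_1 = 1:
F_0=0, F_1=1, F_2=1, F_3=2, F_4=3, F_5=5, F_6=8, F_7=13, F_8=21, F_9=34, ...
F_24 = 46368.

46368


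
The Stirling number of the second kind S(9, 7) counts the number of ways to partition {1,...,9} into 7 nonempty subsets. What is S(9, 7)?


Using the explicit formula S(n,k) = (1/k!) sum_{j=0}^{k} (-1)^(k-j) C(k,j) j^n:
S(9, 7) = 462
Equivalently, S(n,k) is n! times the coefficient of x^n in the EGF (e^x - 1)^k / k!.

462


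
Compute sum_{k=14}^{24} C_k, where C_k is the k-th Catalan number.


C_14 through C_24: 2674440, 9694845, 35357670, 129644790, 477638700, 1767263190, 6564120420, 24466267020, 91482563640, 343059613650, 1289904147324
Sum = 2674440 + 9694845 + 35357670 + 129644790 + 477638700 + 1767263190 + 6564120420 + 24466267020 + 91482563640 + 343059613650 + 1289904147324
= 1757898985689

1757898985689


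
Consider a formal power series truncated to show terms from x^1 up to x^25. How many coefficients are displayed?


From x^1 to x^25 inclusive, the count is 25 - 1 + 1 = 25.

25


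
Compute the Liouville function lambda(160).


The Liouville function is lambda(k) = (-1)^Omega(k), where Omega(k) counts the prime factors of k with multiplicity.
Factoring: 160 = 2 * 2 * 2 * 2 * 2 * 5, so Omega(160) = 6.
lambda(160) = (-1)^6 = 1.

1


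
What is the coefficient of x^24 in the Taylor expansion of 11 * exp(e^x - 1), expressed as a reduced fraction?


exp(e^x - 1) = sum_{k>=0} Bell_k x^k / k!, where Bell_k is the k-th Bell number.
So the coefficient of x^24 is 11 * Bell_24 / 24!.
Computing: Bell_24 = 445958869294805289 and 24! = 620448401733239439360000, giving
11 * 445958869294805289/620448401733239439360000 = 148652956431601763/18801466719189073920000.

148652956431601763/18801466719189073920000


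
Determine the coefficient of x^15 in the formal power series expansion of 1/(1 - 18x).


The geometric series identity gives 1/(1 - c x) = sum_{k>=0} c^k x^k, so the coefficient of x^k is c^k.
Here c = 18 and k = 15.
Computing: 18^15 = 6746640616477458432

6746640616477458432


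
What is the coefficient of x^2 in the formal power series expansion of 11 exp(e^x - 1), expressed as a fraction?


exp(e^x - 1) is the exponential generating function for the Bell numbers Bell_k: exp(e^x - 1) = sum_{k>=0} Bell_k x^k / k!.
So the coefficient of x^2 in 11 exp(e^x - 1) is 11 Bell_2 / 2!.
Computing: Bell_2 = 2 and 2! = 2, giving
11 * 2/2 = 11.

11


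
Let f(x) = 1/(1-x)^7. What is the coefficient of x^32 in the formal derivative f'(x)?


Differentiate: d/dx [ 1/(1-x)^r ] = r / (1-x)^(r+1).
Here r = 7, so f'(x) = 7 / (1-x)^8.
The expansion of 1/(1-x)^(r+1) has coefficient of x^n equal to C(n+r, r).
So the coefficient of x^32 in f'(x) is
7 * C(39, 7) = 7 * 15380937 = 107666559

107666559


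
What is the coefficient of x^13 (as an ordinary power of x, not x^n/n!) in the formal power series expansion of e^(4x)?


The exponential series is e^y = sum_{k>=0} y^k / k!. Substituting y = 4x gives
e^(4x) = sum_{k>=0} 4^k x^k / k!.
So the coefficient of x^n is a^n/n! with a = 4, n = 13:
4^13 / 13! = 67108864/6227020800 = 65536/6081075

65536/6081075


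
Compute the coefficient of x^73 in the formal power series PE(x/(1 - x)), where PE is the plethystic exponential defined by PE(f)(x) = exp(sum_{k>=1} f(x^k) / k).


For f(x) = x/(1 - x) we have
sum_{k>=1} f(x^k) / k = sum_{k>=1} (1/k) * x^k / (1 - x^k) = sum_{k, m >= 1} x^(k m) / k,
which after exponentiating simplifies to
PE(x/(1 - x)) = prod_{k>=1} 1 / (1 - x^k).
This is the generating function for the partition function p(n), so the coefficient of x^73 is p(73).
Computing p(73) by dynamic programming over parts 1, 2, ..., 73: p(73) = 6185689.

6185689


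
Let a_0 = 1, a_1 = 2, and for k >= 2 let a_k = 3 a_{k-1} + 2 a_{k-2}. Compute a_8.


Iterating the recurrence forward:
a_0 = 1
a_1 = 2
a_2 = 3*2 + 2*1 = 8
a_3 = 3*8 + 2*2 = 28
a_4 = 3*28 + 2*8 = 100
a_5 = 3*100 + 2*28 = 356
a_6 = 3*356 + 2*100 = 1268
a_7 = 3*1268 + 2*356 = 4516
a_8 = 3*4516 + 2*1268 = 16084
So a_8 = 16084.

16084


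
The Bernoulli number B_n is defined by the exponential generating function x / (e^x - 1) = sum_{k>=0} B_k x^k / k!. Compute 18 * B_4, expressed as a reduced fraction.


Bernoulli numbers can also be computed recursively via B_0 = 1 and sum_{j=0}^{m} C(m+1, j) B_j = 0 for m >= 1. Odd-index Bernoulli numbers vanish for k >= 3.
Computing B_4 = -1/30, so 18 * B_4 = 18 * -1/30 = -3/5.

-3/5


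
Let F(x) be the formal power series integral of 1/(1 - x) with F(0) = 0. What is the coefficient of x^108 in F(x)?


1/(1 - x) = sum_{k>=0} x^k. Integrating termwise and using F(0) = 0 gives
F(x) = sum_{k>=0} x^(k+1) / (k+1) = sum_{m>=1} x^m / m = -ln(1 - x).
So the coefficient of x^108 is 1/108 = 1/108.

1/108


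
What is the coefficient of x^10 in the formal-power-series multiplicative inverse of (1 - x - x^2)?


Let the inverse be f(x) = sum_{k>=0} a_k x^k. From f(x) * (1 - x - x^2) = 1 and matching coefficients:
 x^0: a_0 = 1.
 x^1: a_1 - a_0 = 0, so a_1 = 1.
 x^k (k >= 2): a_k - a_{k-1} - a_{k-2} = 0, i.e. a_k = a_{k-1} + a_{k-2}.
This is the Fibonacci-type recurrence shifted so that a_0 = a_1 = 1.
Iterating: a_0=1, a_1=1, a_2=2, a_3=3, a_4=5, a_5=8, a_6=13, a_7=21, a_8=34, a_9=55, ...
a_10 = 89.

89


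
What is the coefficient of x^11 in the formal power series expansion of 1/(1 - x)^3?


The expansion 1/(1 - x)^r = sum_{k>=0} C(k + r - 1, r - 1) x^k follows from the multiset / negative-binomial theorem (or from repeated differentiation of the geometric series).
For r = 3 and k = 11:
C(13, 2) = 6227020800 / (2 * 39916800) = 78.

78


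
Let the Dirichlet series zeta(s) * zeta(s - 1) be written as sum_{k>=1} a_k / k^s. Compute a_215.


Convolution gives a_k = sum_{d | k} d * 1 = sum_{d | k} d = sigma(k), the sum of positive divisors of k.
For k = 215, the divisors are 1, 5, 43, 215, so
sigma(215) = 1 + 5 + 43 + 215 = 264.

264


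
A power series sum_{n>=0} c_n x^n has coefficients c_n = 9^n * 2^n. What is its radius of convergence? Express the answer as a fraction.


By the root test (Cauchy-Hadamard), the radius is R = 1 / limsup_n |c_n|^(1/n).
Here |c_n|^(1/n) = (9^n * 2^n)^(1/n) = 9 * 2 = 18 for all n.
So R = 1/18 = 1/18.

1/18


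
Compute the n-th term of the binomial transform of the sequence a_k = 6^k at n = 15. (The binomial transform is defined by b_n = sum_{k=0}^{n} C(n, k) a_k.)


With a_k = 6^k, b_n = sum_{k=0}^{n} C(n, k) 6^k = (1 + 6)^n by the binomial theorem.
For n = 15: (1 + 6)^15 = 7^15 = 4747561509943.

4747561509943


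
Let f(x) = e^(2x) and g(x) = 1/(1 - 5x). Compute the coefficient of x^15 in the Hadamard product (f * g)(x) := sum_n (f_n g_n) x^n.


Expanding: f_k = 2^k/k! (from e^(2x)) and g_k = 5^k (from 1/(1 - 5x)). So the Hadamard coefficient (f * g)_k = 2^k 5^k / k! = (10)^k / k!.
For k = 15: 10^15/15! = 1000000000000000/1307674368000 = 3906250000/5108103.

3906250000/5108103


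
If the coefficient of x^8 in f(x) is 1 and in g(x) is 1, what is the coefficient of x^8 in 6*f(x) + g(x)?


Scalar multiplication scales coefficients: 6 * 1 = 6.
Then add the g coefficient: 6 + 1
= 7

7


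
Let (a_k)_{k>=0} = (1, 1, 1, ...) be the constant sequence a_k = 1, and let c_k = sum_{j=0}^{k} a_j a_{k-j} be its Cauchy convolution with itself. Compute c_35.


Since a_j = 1 for all j >= 0, the convolution sum becomes
c_k = sum_{j=0}^{k} 1 * 1 = 1 * (k + 1).
Equivalently, the generating function of (a_k) is 1/(1 - x) and its square is 1/(1 - x)^2 = sum_{k>=0} 1(k + 1) x^k.
For k = 35: 1 * 36 = 36.

36


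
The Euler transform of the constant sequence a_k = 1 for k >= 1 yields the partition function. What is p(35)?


The Euler transform converts the sequence a_k = 1 into the number of integer partitions.
Using the recurrence or dynamic programming:
p(35) = 14883

14883


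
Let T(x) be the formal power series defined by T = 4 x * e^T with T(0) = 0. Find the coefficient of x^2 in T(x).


Apply the Lagrange inversion formula: if T = 4 x * phi(T) with phi(t) = e^t, then
[x^n] T = 4^n * (1/n) [t^(n-1)] phi(t)^n = 4^n * (1/n) [t^(n-1)] e^(n t) = 4^n * (1/n) * n^(n-1) / (n-1)! = 4^n * n^(n-1) / n!.
When c = 1 this is the Cayley count of rooted labeled trees on n vertices, divided by n!.
For n = 2: 4^2 * 2^1 / 2! = 16 * 2/2 = 16.

16


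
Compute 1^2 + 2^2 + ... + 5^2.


This power sum has a closed form given by Faulhaber's formula
sum_{k=1}^{m} k^p = (1 / (p + 1)) * sum_{j=0}^{p} C(p + 1, j) B_j m^(p + 1 - j),
but for small m direct computation is fastest:
1 + 4 + 9 + 16 + 25 = 55.

55


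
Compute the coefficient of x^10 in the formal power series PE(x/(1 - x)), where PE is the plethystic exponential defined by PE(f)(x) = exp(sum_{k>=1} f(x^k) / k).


For f(x) = x/(1 - x) we have
sum_{k>=1} f(x^k) / k = sum_{k>=1} (1/k) * x^k / (1 - x^k) = sum_{k, m >= 1} x^(k m) / k,
which after exponentiating simplifies to
PE(x/(1 - x)) = prod_{k>=1} 1 / (1 - x^k).
This is the generating function for the partition function p(n), so the coefficient of x^10 is p(10).
Computing p(10) by dynamic programming over parts 1, 2, ..., 10: p(10) = 42.

42
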